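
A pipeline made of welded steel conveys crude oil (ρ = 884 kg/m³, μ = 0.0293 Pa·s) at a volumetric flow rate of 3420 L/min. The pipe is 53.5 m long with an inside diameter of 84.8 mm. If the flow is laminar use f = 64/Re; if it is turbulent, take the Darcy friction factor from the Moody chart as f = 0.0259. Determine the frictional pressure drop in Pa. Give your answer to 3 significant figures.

ΔP ≈ 736000 Pa

Q = 3420 L/min = 3420/60000 = 0.057 m³/s.
Cross-sectional area A = πD²/4 = π(0.0848)²/4 = 0.005648 m²; mean velocity V = Q/A = 0.057/0.005648 = 10.09 m/s.
Reynolds number Re = ρVD/μ = 884 · 10.09 · 0.0848 / 0.0293 = 2.582e+04.
Re > 4000 → turbulent; use the Moody-chart value f = 0.0259.
Darcy-Weisbach: ΔP = f(L/D)(ρV²/2) = 0.0259·(53.5/0.0848)·(884·10.09²/2) = 0.0259·630.9·4.502e+04 = 7.356e+05 Pa.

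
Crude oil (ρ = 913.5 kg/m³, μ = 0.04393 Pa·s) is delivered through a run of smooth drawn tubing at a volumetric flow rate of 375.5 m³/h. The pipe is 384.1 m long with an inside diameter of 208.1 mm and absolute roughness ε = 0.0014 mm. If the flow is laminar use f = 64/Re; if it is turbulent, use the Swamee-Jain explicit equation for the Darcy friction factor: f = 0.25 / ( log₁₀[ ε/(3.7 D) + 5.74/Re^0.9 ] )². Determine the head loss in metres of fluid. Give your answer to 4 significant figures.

Q = 375.5 m³/h = 375.5/3600 = 0.1043 m³/s.
Cross-sectional area A = πD²/4 = π(0.2081)²/4 = 0.03401 m²; mean velocity V = Q/A = 0.1043/0.03401 = 3.067 m/s.
Reynolds number Re = ρVD/μ = 913.5 · 3.067 · 0.2081 / 0.0439 = 1.327e+04.
Re > 4000 → turbulent. Relative roughness ε/D = 1.4e-06/0.2081 = 6.73e-06. Swamee-Jain: f = 0.25/(log₁₀[6.73e-06/3.7 + 5.74/1.327e+04^0.9])² = 0.25/(log₁₀[1.82e-06 + 0.00112])² = 0.25/(-2.951)² = 0.02871.
Darcy-Weisbach: ΔP = f(L/D)(ρV²/2) = 0.02871·(384.1/0.2081)·(913.5·3.067²/2) = 0.02871·1846·4296 = 2.276e+05 Pa.
Head loss h_f = ΔP/(ρg) = 2.276e+05/(913.5·9.81) = 25.40 m.

h_f ≈ 25.40 m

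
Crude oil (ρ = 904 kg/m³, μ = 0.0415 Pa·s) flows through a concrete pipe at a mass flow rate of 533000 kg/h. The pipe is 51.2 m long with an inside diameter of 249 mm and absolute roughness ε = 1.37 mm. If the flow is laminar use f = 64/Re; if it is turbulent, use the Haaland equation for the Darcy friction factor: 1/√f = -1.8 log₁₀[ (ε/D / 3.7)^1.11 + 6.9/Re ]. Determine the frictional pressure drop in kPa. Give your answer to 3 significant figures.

ṁ = 533000 kg/h = 533000/3600 = 148.1 kg/s.
A = πD²/4 = π(0.249)²/4 = 0.0487 m²; mean velocity V = ṁ/(ρA) = 148.1/(904 · 0.0487) = 3.363 m/s.
Reynolds number Re = ρVD/μ = 904 · 3.363 · 0.249 / 0.0415 = 1.824e+04.
Re > 4000 → turbulent. Relative roughness ε/D = 0.00137/0.249 = 0.0055. Haaland: 1/√f = -1.8 log₁₀[(0.0055/3.7)^1.11 + 6.9/1.824e+04] = -1.8 log₁₀[0.000727 + 0.000378] = 5.322, so f = 0.0353.
Darcy-Weisbach: ΔP = f(L/D)(ρV²/2) = 0.0353·(51.2/0.249)·(904·3.363²/2) = 0.0353·205.6·5113 = 3.712e+04 Pa.
ΔP = 3.712e+04 Pa = 37.1 kPa.

ΔP ≈ 37.1 kPa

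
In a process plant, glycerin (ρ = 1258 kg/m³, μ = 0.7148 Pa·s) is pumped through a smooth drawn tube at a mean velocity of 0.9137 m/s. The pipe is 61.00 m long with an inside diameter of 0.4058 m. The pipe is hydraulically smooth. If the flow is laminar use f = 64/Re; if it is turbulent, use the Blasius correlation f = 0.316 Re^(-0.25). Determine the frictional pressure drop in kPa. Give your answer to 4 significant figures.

ΔP ≈ 7.742 kPa

Reynolds number Re = ρVD/μ = 1258 · 0.9137 · 0.4058 / 0.715 = 652.5.
Re < 2300 → laminar flow, so f = 64/Re = 64/652.5 = 0.09808 (the turbulent correlation is not needed).
Darcy-Weisbach: ΔP = f(L/D)(ρV²/2) = 0.09808·(61/0.4058)·(1258·0.9137²/2) = 0.09808·150.3·525.1 = 7742 Pa.
ΔP = 7742 Pa = 7.742 kPa.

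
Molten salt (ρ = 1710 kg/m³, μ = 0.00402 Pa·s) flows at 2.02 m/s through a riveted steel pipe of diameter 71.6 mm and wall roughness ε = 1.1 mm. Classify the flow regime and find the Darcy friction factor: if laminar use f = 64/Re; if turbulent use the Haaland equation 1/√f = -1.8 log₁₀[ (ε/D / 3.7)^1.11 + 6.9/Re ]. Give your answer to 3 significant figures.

Re = ρVD/μ = 1710·2.02·0.0716/0.00402 = 6.152e+04.
Re > 4000 → turbulent. ε/D = 0.0011/0.0716 = 0.0154; Haaland: 1/√f = -1.8 log₁₀[0.00227 + 0.000112] = 4.721, so f = 0.04487.

f ≈ 0.0449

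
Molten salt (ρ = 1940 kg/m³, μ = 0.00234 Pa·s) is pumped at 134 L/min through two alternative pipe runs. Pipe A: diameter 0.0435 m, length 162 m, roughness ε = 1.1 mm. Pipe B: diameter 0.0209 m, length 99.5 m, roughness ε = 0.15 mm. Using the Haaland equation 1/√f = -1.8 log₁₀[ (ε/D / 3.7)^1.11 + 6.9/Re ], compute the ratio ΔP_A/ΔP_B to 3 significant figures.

ΔP_A/ΔP_B ≈ 0.0650

Pipe A: V = Q/A = 0.002233/0.001486 = 1.503 m/s; Re = 5.42e+04; ε/D = 0.0253; Haaland → f = 0.05405; ΔP_A = f(L/D)(ρV²/2) = 4.409e+05 Pa.
Pipe B: V = Q/A = 0.002233/0.0003431 = 6.51 m/s; Re = 1.128e+05; ε/D = 0.00718; Haaland → f = 0.03466; ΔP_B = f(L/D)(ρV²/2) = 6.782e+06 Pa.
ΔP_A/ΔP_B = 4.409e+05/6.782e+06 = 0.0650.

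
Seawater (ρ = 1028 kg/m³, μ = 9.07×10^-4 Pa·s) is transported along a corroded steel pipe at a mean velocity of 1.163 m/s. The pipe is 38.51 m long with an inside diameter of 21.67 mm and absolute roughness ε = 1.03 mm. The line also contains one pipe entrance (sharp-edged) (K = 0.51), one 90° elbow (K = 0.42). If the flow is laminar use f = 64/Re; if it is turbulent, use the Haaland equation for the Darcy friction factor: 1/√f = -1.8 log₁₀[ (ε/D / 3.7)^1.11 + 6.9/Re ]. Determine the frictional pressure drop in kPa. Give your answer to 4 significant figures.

ΔP ≈ 88.26 kPa

Reynolds number Re = ρVD/μ = 1028 · 1.163 · 0.02167 / 0.000907 = 2.856e+04.
Re > 4000 → turbulent. Relative roughness ε/D = 0.00103/0.02167 = 0.0475. Haaland: 1/√f = -1.8 log₁₀[(0.0475/3.7)^1.11 + 6.9/2.856e+04] = -1.8 log₁₀[0.00796 + 0.000242] = 3.755, so f = 0.07091.
Total minor-loss coefficient ΣK = 1·0.51 + 1·0.42 = 0.93.
ΔP = [f·L/D + ΣK]·(ρV²/2) = [0.07091·38.51/0.02167 + 0.93]·(1028·1.163²/2) = [126 + 0.93]·695.2 = 8.826e+04 Pa.
ΔP = 8.826e+04 Pa = 88.26 kPa.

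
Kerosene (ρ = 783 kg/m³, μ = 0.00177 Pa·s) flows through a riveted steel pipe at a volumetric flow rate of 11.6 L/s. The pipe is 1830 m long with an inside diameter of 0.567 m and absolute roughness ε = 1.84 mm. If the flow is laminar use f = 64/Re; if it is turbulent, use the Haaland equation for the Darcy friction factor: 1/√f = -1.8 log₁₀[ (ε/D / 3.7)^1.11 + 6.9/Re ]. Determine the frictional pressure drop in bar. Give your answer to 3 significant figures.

ΔP ≈ 9.15×10^-4 bar

Q = 11.6 L/s = 11.6/1000 = 0.0116 m³/s.
Cross-sectional area A = πD²/4 = π(0.567)²/4 = 0.2525 m²; mean velocity V = Q/A = 0.0116/0.2525 = 0.04594 m/s.
Reynolds number Re = ρVD/μ = 783 · 0.04594 · 0.567 / 0.00177 = 1.152e+04.
Re > 4000 → turbulent. Relative roughness ε/D = 0.00184/0.567 = 0.00325. Haaland: 1/√f = -1.8 log₁₀[(0.00325/3.7)^1.11 + 6.9/1.152e+04] = -1.8 log₁₀[0.000404 + 0.000599] = 5.398, so f = 0.03432.
Darcy-Weisbach: ΔP = f(L/D)(ρV²/2) = 0.03432·(1830/0.567)·(783·0.04594²/2) = 0.03432·3228·0.8263 = 91.54 Pa.
ΔP = 91.54 Pa = 9.15×10^-4 bar.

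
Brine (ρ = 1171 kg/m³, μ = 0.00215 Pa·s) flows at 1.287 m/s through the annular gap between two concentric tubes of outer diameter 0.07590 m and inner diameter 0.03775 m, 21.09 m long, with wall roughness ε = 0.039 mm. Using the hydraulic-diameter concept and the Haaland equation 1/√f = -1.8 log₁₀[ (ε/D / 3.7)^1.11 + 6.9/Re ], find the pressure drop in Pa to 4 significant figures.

Hydraulic diameter D_h = 4A/P = D_o - D_i = 0.0759 - 0.03775 = 0.03815 m.
Re = ρVD_h/μ = 1171·1.287·0.03815/0.00215 = 2.674e+04.
ε/D_h = 3.9e-05/0.03815 = 0.00102; Haaland gives 1/√f = -1.8 log₁₀[0.000112+0.000258] = 6.177, so f = 0.02621.
ΔP = f(L/D_h)(ρV²/2) = 0.02621·21.09/0.03815·969.8 = 1.405e+04 Pa.

ΔP ≈ 14050 Pa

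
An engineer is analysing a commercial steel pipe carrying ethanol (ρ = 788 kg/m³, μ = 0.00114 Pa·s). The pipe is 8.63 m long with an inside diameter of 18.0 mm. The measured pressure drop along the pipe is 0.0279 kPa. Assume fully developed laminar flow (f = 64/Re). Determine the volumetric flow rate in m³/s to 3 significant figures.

For laminar flow, f = 64/Re with Re = ρVD/μ, so Darcy-Weisbach reduces to ΔP = 32μLV/D². Solving for V: V = ΔP·D²/(32μL) = 27.9·(0.018)²/(32·0.00114·8.63) = 0.02871 m/s.
Check: Re = ρVD/μ = 788·0.02871·0.018/0.00114 = 357.3 < 2300, so the laminar assumption holds.
Q = V·A = 0.02871·(π/4·0.018²) = 7.307e-06 m³/s = 7.31×10^-6 m³/s.

Q ≈ 7.31×10^-6 m³/s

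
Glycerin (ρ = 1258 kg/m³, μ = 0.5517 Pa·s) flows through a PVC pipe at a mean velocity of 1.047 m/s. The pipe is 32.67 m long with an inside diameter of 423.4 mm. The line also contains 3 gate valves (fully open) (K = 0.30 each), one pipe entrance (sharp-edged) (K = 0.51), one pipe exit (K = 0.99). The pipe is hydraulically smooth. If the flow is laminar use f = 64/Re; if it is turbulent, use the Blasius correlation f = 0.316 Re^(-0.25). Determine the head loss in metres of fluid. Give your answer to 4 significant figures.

Reynolds number Re = ρVD/μ = 1258 · 1.047 · 0.4234 / 0.552 = 1011.
Re < 2300 → laminar flow, so f = 64/Re = 64/1011 = 0.06331 (the turbulent correlation is not needed).
Total minor-loss coefficient ΣK = 3·0.3 + 1·0.51 + 1·0.99 = 2.4.
ΔP = [f·L/D + ΣK]·(ρV²/2) = [0.06331·32.67/0.4234 + 2.4]·(1258·1.047²/2) = [4.885 + 2.4]·689.5 = 5023 Pa.
Head loss h_f = ΔP/(ρg) = 5023/(1258·9.81) = 0.4071 m.

h_f ≈ 0.4071 m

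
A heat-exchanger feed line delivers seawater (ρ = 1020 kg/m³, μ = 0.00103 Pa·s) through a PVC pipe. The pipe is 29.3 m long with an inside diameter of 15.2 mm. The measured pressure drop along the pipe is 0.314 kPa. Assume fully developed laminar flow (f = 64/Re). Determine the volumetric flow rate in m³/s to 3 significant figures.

Q ≈ 1.36×10^-5 m³/s

For laminar flow, f = 64/Re with Re = ρVD/μ, so Darcy-Weisbach reduces to ΔP = 32μLV/D². Solving for V: V = ΔP·D²/(32μL) = 314·(0.0152)²/(32·0.00103·29.3) = 0.07512 m/s.
Check: Re = ρVD/μ = 1020·0.07512·0.0152/0.00103 = 1131 < 2300, so the laminar assumption holds.
Q = V·A = 0.07512·(π/4·0.0152²) = 1.363e-05 m³/s = 1.36×10^-5 m³/s.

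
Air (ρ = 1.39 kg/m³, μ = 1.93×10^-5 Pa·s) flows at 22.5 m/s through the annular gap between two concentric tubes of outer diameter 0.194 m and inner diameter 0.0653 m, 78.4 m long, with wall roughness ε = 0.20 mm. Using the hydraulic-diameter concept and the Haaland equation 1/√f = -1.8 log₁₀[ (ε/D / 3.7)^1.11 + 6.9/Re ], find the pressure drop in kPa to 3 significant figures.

Hydraulic diameter D_h = 4A/P = D_o - D_i = 0.194 - 0.0653 = 0.1287 m.
Re = ρVD_h/μ = 1.39·22.5·0.1287/1.93e-05 = 2.086e+05.
ε/D_h = 0.0002/0.1287 = 0.00155; Haaland gives 1/√f = -1.8 log₁₀[0.000179+3.31e-05] = 6.614, so f = 0.02286.
ΔP = f(L/D_h)(ρV²/2) = 0.02286·78.4/0.1287·351.8 = 4900 Pa.
ΔP = 4.90 kPa.

ΔP ≈ 4.90 kPa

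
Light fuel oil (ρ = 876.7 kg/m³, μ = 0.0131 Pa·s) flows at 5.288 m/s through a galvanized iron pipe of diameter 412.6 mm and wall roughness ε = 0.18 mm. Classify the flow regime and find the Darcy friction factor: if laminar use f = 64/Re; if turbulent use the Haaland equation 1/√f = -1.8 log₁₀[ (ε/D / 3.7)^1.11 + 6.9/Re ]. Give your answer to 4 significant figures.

f ≈ 0.01889

Re = ρVD/μ = 876.7·5.288·0.4126/0.0131 = 1.46e+05.
Re > 4000 → turbulent. ε/D = 0.00018/0.4126 = 0.000436; Haaland: 1/√f = -1.8 log₁₀[4.36e-05 + 4.73e-05] = 7.275, so f = 0.01889.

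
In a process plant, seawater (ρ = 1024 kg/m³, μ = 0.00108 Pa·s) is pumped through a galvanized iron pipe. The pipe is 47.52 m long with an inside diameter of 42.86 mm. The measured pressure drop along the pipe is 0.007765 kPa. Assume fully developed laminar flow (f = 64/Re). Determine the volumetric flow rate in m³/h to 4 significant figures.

For laminar flow, f = 64/Re with Re = ρVD/μ, so Darcy-Weisbach reduces to ΔP = 32μLV/D². Solving for V: V = ΔP·D²/(32μL) = 7.765·(0.04286)²/(32·0.00108·47.52) = 0.008686 m/s.
Check: Re = ρVD/μ = 1024·0.008686·0.04286/0.00108 = 353 < 2300, so the laminar assumption holds.
Q = V·A = 0.008686·(π/4·0.04286²) = 1.253e-05 m³/s = 0.04511 m³/h.

Q ≈ 0.04511 m³/h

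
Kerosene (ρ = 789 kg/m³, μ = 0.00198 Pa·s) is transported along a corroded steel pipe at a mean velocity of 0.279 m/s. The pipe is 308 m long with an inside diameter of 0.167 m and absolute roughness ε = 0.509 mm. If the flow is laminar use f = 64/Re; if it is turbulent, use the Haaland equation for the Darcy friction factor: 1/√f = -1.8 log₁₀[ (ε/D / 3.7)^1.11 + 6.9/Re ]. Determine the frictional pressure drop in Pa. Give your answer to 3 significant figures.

ΔP ≈ 1790 Pa

Reynolds number Re = ρVD/μ = 789 · 0.279 · 0.167 / 0.00198 = 1.857e+04.
Re > 4000 → turbulent. Relative roughness ε/D = 0.000509/0.167 = 0.00305. Haaland: 1/√f = -1.8 log₁₀[(0.00305/3.7)^1.11 + 6.9/1.857e+04] = -1.8 log₁₀[0.000377 + 0.000372] = 5.626, so f = 0.03159.
Darcy-Weisbach: ΔP = f(L/D)(ρV²/2) = 0.03159·(308/0.167)·(789·0.279²/2) = 0.03159·1844·30.71 = 1789 Pa.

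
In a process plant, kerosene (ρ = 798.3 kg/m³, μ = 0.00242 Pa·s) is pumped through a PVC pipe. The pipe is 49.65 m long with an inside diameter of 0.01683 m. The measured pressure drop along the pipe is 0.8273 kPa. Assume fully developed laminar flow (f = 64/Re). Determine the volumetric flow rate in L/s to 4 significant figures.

For laminar flow, f = 64/Re with Re = ρVD/μ, so Darcy-Weisbach reduces to ΔP = 32μLV/D². Solving for V: V = ΔP·D²/(32μL) = 827.3·(0.01683)²/(32·0.00242·49.65) = 0.06095 m/s.
Check: Re = ρVD/μ = 798.3·0.06095·0.01683/0.00242 = 338.4 < 2300, so the laminar assumption holds.
Q = V·A = 0.06095·(π/4·0.01683²) = 1.356e-05 m³/s = 0.01356 L/s.

Q ≈ 0.01356 L/s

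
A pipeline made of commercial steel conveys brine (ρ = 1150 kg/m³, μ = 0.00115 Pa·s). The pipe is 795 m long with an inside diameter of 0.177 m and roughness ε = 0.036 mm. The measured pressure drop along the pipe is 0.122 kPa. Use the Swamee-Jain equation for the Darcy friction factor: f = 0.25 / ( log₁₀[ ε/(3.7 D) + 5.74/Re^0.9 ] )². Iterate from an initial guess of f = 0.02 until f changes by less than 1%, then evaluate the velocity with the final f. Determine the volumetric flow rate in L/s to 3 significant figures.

Rearranging Darcy-Weisbach: V = √(2·ΔP·D/(f·L·ρ)). With ε/D = 3.6e-05/0.177 = 0.000203, iterate starting from f = 0.02:
  f = 0.02 → V = √(2·122·0.177/(0.02·795·1150)) = 0.0486 m/s; Re = ρVD/μ = 8602; f → 0.03263
  f = 0.03263 → V = 0.03805 m/s; Re = 6735; f → 0.03493
  f = 0.03493 → V = 0.03677 m/s; Re = 6509; f → 0.03528
Converged (Δf/f < 1%). With the final f = 0.03528: V = √(2·122·0.177/(0.03528·795·1150)) = 0.03659 m/s.
Q = V·A = 0.03659·(π/4·0.177²) = 0.0009004 m³/s = 0.900 L/s.

Q ≈ 0.900 L/s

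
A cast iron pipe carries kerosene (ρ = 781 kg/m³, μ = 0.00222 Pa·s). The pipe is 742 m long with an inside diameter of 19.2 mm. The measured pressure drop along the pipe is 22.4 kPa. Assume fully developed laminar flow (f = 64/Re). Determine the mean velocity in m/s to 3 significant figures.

For laminar flow, f = 64/Re with Re = ρVD/μ, so Darcy-Weisbach reduces to ΔP = 32μLV/D². Solving for V: V = ΔP·D²/(32μL) = 2.24e+04·(0.0192)²/(32·0.00222·742) = 0.1567 m/s.
Check: Re = ρVD/μ = 781·0.1567·0.0192/0.00222 = 1058 < 2300, so the laminar assumption holds.

V ≈ 0.157 m/s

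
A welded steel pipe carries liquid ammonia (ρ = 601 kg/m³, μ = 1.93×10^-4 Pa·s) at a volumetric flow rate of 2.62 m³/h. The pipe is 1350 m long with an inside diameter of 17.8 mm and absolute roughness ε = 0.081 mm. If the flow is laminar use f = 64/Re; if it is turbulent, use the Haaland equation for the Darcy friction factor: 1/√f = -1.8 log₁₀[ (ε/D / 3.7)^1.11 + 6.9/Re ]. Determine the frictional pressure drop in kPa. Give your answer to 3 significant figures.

ΔP ≈ 5880 kPa

Q = 2.62 m³/h = 2.62/3600 = 0.0007278 m³/s.
Cross-sectional area A = πD²/4 = π(0.0178)²/4 = 0.0002488 m²; mean velocity V = Q/A = 0.0007278/0.0002488 = 2.925 m/s.
Reynolds number Re = ρVD/μ = 601 · 2.925 · 0.0178 / 0.000193 = 1.621e+05.
Re > 4000 → turbulent. Relative roughness ε/D = 8.1e-05/0.0178 = 0.00455. Haaland: 1/√f = -1.8 log₁₀[(0.00455/3.7)^1.11 + 6.9/1.621e+05] = -1.8 log₁₀[0.000589 + 4.26e-05] = 5.76, so f = 0.03014.
Darcy-Weisbach: ΔP = f(L/D)(ρV²/2) = 0.03014·(1350/0.0178)·(601·2.925²/2) = 0.03014·7.584e+04·2570 = 5.876e+06 Pa.
ΔP = 5.876e+06 Pa = 5880 kPa.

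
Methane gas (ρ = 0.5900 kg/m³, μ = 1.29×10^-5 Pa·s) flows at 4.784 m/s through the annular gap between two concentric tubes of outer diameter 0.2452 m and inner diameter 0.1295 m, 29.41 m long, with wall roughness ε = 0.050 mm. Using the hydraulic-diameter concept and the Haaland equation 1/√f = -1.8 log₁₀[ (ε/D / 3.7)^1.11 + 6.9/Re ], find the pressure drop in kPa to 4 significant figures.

ΔP ≈ 0.04322 kPa

Hydraulic diameter D_h = 4A/P = D_o - D_i = 0.2452 - 0.1295 = 0.1157 m.
Re = ρVD_h/μ = 0.59·4.784·0.1157/1.29e-05 = 2.532e+04.
ε/D_h = 5e-05/0.1157 = 0.000432; Haaland gives 1/√f = -1.8 log₁₀[4.31e-05+0.000273] = 6.301, so f = 0.02518.
ΔP = f(L/D_h)(ρV²/2) = 0.02518·29.41/0.1157·6.752 = 43.22 Pa.
ΔP = 0.04322 kPa.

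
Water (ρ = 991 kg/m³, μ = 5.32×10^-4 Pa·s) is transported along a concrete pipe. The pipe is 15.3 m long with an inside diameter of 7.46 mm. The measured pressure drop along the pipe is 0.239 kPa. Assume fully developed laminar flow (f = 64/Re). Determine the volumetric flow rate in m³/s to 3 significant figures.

Q ≈ 2.23×10^-6 m³/s

For laminar flow, f = 64/Re with Re = ρVD/μ, so Darcy-Weisbach reduces to ΔP = 32μLV/D². Solving for V: V = ΔP·D²/(32μL) = 239·(0.00746)²/(32·0.000532·15.3) = 0.05106 m/s.
Check: Re = ρVD/μ = 991·0.05106·0.00746/0.000532 = 709.6 < 2300, so the laminar assumption holds.
Q = V·A = 0.05106·(π/4·0.00746²) = 2.232e-06 m³/s = 2.23×10^-6 m³/s.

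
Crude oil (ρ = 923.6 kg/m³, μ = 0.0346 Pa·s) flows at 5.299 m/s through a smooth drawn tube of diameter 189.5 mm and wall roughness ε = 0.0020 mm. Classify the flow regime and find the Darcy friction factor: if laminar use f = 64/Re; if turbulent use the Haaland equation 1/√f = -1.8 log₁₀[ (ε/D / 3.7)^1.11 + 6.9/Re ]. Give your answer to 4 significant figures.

f ≈ 0.02397

Re = ρVD/μ = 923.6·5.299·0.1895/0.0346 = 2.68e+04.
Re > 4000 → turbulent. ε/D = 2e-06/0.1895 = 1.06e-05; Haaland: 1/√f = -1.8 log₁₀[7e-07 + 0.000257] = 6.459, so f = 0.02397.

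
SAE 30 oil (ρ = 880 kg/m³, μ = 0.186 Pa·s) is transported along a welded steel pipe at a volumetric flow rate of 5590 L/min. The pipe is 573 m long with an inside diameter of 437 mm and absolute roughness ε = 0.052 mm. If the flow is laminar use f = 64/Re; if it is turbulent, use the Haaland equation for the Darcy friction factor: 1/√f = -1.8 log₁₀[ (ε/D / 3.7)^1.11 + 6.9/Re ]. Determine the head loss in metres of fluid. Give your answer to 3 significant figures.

h_f ≈ 1.29 m

Q = 5590 L/min = 5590/60000 = 0.09317 m³/s.
Cross-sectional area A = πD²/4 = π(0.437)²/4 = 0.15 m²; mean velocity V = Q/A = 0.09317/0.15 = 0.6212 m/s.
Reynolds number Re = ρVD/μ = 880 · 0.6212 · 0.437 / 0.186 = 1284.
Re < 2300 → laminar flow, so f = 64/Re = 64/1284 = 0.04983 (the turbulent correlation is not needed).
Darcy-Weisbach: ΔP = f(L/D)(ρV²/2) = 0.04983·(573/0.437)·(880·0.6212²/2) = 0.04983·1311·169.8 = 1.109e+04 Pa.
Head loss h_f = ΔP/(ρg) = 1.109e+04/(880·9.81) = 1.29 m.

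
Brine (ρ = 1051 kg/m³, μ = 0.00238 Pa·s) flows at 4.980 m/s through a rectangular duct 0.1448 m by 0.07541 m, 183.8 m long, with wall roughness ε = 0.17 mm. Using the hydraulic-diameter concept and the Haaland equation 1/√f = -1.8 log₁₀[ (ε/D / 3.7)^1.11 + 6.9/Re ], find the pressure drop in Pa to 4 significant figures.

Hydraulic diameter D_h = 4A/P = 4·(0.1448·0.07541)/(2·(0.1448+0.07541)) = 0.04368/0.4404 = 0.09917 m.
Re = ρVD_h/μ = 1051·4.98·0.09917/0.00238 = 2.181e+05.
ε/D_h = 0.00017/0.09917 = 0.00171; Haaland gives 1/√f = -1.8 log₁₀[0.000199+3.16e-05] = 6.546, so f = 0.02333.
ΔP = f(L/D_h)(ρV²/2) = 0.02333·183.8/0.09917·1.303e+04 = 5.636e+05 Pa.

ΔP ≈ 563600 Pa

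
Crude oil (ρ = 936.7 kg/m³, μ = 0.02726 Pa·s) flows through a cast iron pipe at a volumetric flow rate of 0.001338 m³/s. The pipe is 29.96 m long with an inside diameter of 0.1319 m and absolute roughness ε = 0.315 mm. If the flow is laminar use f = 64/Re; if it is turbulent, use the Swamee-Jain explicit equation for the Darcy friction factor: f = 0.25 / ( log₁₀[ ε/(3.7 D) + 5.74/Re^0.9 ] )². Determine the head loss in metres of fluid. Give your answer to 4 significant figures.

h_f ≈ 0.01601 m

Cross-sectional area A = πD²/4 = π(0.1319)²/4 = 0.01366 m²; mean velocity V = Q/A = 0.001338/0.01366 = 0.09792 m/s.
Reynolds number Re = ρVD/μ = 936.7 · 0.09792 · 0.1319 / 0.0273 = 443.8.
Re < 2300 → laminar flow, so f = 64/Re = 64/443.8 = 0.1442 (the turbulent correlation is not needed).
Darcy-Weisbach: ΔP = f(L/D)(ρV²/2) = 0.1442·(29.96/0.1319)·(936.7·0.09792²/2) = 0.1442·227.1·4.491 = 147.1 Pa.
Head loss h_f = ΔP/(ρg) = 147.1/(936.7·9.81) = 0.01601 m.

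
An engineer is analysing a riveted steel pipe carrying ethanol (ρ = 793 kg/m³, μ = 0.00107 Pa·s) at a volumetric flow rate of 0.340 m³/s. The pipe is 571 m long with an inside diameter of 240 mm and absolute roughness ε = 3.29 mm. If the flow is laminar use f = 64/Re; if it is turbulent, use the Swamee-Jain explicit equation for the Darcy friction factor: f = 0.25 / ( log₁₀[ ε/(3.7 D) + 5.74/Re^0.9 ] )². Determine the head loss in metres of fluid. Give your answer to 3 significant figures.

h_f ≈ 290 m

Cross-sectional area A = πD²/4 = π(0.24)²/4 = 0.04524 m²; mean velocity V = Q/A = 0.34/0.04524 = 7.516 m/s.
Reynolds number Re = ρVD/μ = 793 · 7.516 · 0.24 / 0.00107 = 1.337e+06.
Re > 4000 → turbulent. Relative roughness ε/D = 0.00329/0.24 = 0.0137. Swamee-Jain: f = 0.25/(log₁₀[0.0137/3.7 + 5.74/1.337e+06^0.9])² = 0.25/(log₁₀[0.0037 + 1.76e-05])² = 0.25/(-2.429)² = 0.04237.
Darcy-Weisbach: ΔP = f(L/D)(ρV²/2) = 0.04237·(571/0.24)·(793·7.516²/2) = 0.04237·2379·2.24e+04 = 2.258e+06 Pa.
Head loss h_f = ΔP/(ρg) = 2.258e+06/(793·9.81) = 290 m.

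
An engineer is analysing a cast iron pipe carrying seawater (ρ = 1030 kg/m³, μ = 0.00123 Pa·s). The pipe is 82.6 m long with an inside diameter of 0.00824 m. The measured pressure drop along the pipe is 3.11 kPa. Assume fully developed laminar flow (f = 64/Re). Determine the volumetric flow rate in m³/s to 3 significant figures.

For laminar flow, f = 64/Re with Re = ρVD/μ, so Darcy-Weisbach reduces to ΔP = 32μLV/D². Solving for V: V = ΔP·D²/(32μL) = 3110·(0.00824)²/(32·0.00123·82.6) = 0.06495 m/s.
Check: Re = ρVD/μ = 1030·0.06495·0.00824/0.00123 = 448.2 < 2300, so the laminar assumption holds.
Q = V·A = 0.06495·(π/4·0.00824²) = 3.464e-06 m³/s = 3.46×10^-6 m³/s.

Q ≈ 3.46×10^-6 m³/s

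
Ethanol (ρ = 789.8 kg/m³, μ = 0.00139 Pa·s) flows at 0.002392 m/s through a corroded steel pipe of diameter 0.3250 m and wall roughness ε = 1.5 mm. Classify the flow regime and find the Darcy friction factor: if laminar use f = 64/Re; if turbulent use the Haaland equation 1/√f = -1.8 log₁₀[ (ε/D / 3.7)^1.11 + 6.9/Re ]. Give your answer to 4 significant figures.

Re = ρVD/μ = 789.8·0.002392·0.325/0.00139 = 441.7.
Re < 2300 → laminar, so f = 64/Re = 0.1449 (roughness is irrelevant in laminar flow).

f ≈ 0.1449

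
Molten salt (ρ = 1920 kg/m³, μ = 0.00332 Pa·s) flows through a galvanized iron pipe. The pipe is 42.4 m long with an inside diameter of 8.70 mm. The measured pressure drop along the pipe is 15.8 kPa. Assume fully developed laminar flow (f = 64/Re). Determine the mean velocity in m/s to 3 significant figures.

V ≈ 0.265 m/s

For laminar flow, f = 64/Re with Re = ρVD/μ, so Darcy-Weisbach reduces to ΔP = 32μLV/D². Solving for V: V = ΔP·D²/(32μL) = 1.58e+04·(0.0087)²/(32·0.00332·42.4) = 0.2655 m/s.
Check: Re = ρVD/μ = 1920·0.2655·0.0087/0.00332 = 1336 < 2300, so the laminar assumption holds.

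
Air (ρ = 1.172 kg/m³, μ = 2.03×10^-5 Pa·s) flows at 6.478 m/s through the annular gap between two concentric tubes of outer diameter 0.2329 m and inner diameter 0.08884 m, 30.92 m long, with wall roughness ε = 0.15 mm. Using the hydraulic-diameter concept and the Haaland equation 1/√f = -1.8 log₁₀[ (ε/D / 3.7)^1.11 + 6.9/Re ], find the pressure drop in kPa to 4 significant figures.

Hydraulic diameter D_h = 4A/P = D_o - D_i = 0.2329 - 0.08884 = 0.1441 m.
Re = ρVD_h/μ = 1.172·6.478·0.1441/2.03e-05 = 5.388e+04.
ε/D_h = 0.00015/0.1441 = 0.00104; Haaland gives 1/√f = -1.8 log₁₀[0.000114+0.000128] = 6.507, so f = 0.02362.
ΔP = f(L/D_h)(ρV²/2) = 0.02362·30.92/0.1441·24.59 = 124.6 Pa.
ΔP = 0.1246 kPa.

ΔP ≈ 0.1246 kPa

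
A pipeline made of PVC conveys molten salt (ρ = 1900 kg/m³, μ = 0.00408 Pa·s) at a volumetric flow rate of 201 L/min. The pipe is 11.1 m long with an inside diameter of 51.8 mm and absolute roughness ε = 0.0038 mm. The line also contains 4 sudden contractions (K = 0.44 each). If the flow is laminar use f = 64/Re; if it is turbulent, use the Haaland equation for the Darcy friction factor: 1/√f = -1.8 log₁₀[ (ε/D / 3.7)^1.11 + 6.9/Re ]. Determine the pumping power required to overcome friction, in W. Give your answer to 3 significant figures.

Q = 201 L/min = 201/60000 = 0.00335 m³/s.
Cross-sectional area A = πD²/4 = π(0.0518)²/4 = 0.002107 m²; mean velocity V = Q/A = 0.00335/0.002107 = 1.59 m/s.
Reynolds number Re = ρVD/μ = 1900 · 1.59 · 0.0518 / 0.00408 = 3.835e+04.
Re > 4000 → turbulent. Relative roughness ε/D = 3.8e-06/0.0518 = 7.34e-05. Haaland: 1/√f = -1.8 log₁₀[(7.34e-05/3.7)^1.11 + 6.9/3.835e+04] = -1.8 log₁₀[6.02e-06 + 0.00018] = 6.715, so f = 0.02218.
Total minor-loss coefficient ΣK = 4·0.44 = 1.76.
ΔP = [f·L/D + ΣK]·(ρV²/2) = [0.02218·11.1/0.0518 + 1.76]·(1900·1.59²/2) = [4.752 + 1.76]·2401 = 1.563e+04 Pa.
Pumping power P = QΔP = 0.00335·1.563e+04 = 52.37 W = 52.4 W.

P ≈ 52.4 W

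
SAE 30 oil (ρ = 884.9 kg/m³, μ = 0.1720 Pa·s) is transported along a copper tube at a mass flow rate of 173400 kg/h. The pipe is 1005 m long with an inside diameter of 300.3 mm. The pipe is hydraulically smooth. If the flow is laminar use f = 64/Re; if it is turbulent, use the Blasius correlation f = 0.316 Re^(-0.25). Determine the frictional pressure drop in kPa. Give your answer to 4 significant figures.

ṁ = 173400 kg/h = 173400/3600 = 48.17 kg/s.
A = πD²/4 = π(0.3003)²/4 = 0.07083 m²; mean velocity V = ṁ/(ρA) = 48.17/(884.9 · 0.07083) = 0.7685 m/s.
Reynolds number Re = ρVD/μ = 884.9 · 0.7685 · 0.3003 / 0.172 = 1187.
Re < 2300 → laminar flow, so f = 64/Re = 64/1187 = 0.0539 (the turbulent correlation is not needed).
Darcy-Weisbach: ΔP = f(L/D)(ρV²/2) = 0.0539·(1005/0.3003)·(884.9·0.7685²/2) = 0.0539·3347·261.3 = 4.714e+04 Pa.
ΔP = 4.714e+04 Pa = 47.14 kPa.

ΔP ≈ 47.14 kPa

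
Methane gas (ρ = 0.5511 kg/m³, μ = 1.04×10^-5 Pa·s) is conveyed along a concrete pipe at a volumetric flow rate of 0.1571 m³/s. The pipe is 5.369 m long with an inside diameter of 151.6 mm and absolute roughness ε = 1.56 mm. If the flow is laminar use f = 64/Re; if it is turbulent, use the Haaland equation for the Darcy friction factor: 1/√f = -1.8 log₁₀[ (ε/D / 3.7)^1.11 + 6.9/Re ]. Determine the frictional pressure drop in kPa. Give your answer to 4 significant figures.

ΔP ≈ 0.02893 kPa

Cross-sectional area A = πD²/4 = π(0.1516)²/4 = 0.01805 m²; mean velocity V = Q/A = 0.1571/0.01805 = 8.703 m/s.
Reynolds number Re = ρVD/μ = 0.5511 · 8.703 · 0.1516 / 1.04e-05 = 6.992e+04.
Re > 4000 → turbulent. Relative roughness ε/D = 0.00156/0.1516 = 0.0103. Haaland: 1/√f = -1.8 log₁₀[(0.0103/3.7)^1.11 + 6.9/6.992e+04] = -1.8 log₁₀[0.00146 + 9.87e-05] = 5.055, so f = 0.03913.
Darcy-Weisbach: ΔP = f(L/D)(ρV²/2) = 0.03913·(5.369/0.1516)·(0.5511·8.703²/2) = 0.03913·35.42·20.87 = 28.93 Pa.
ΔP = 28.93 Pa = 0.02893 kPa.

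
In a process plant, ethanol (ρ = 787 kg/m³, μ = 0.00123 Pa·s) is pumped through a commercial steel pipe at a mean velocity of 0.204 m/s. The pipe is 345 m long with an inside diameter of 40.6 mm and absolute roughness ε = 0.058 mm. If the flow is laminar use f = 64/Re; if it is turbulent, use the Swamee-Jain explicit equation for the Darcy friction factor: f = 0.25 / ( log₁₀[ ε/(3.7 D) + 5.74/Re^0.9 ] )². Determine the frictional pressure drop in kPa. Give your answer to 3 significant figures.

ΔP ≈ 5.43 kPa

Reynolds number Re = ρVD/μ = 787 · 0.204 · 0.0406 / 0.00123 = 5299.
Re > 4000 → turbulent. Relative roughness ε/D = 5.8e-05/0.0406 = 0.00143. Swamee-Jain: f = 0.25/(log₁₀[0.00143/3.7 + 5.74/5299^0.9])² = 0.25/(log₁₀[0.000386 + 0.00255])² = 0.25/(-2.532)² = 0.039.
Darcy-Weisbach: ΔP = f(L/D)(ρV²/2) = 0.039·(345/0.0406)·(787·0.204²/2) = 0.039·8498·16.38 = 5428 Pa.
ΔP = 5428 Pa = 5.43 kPa.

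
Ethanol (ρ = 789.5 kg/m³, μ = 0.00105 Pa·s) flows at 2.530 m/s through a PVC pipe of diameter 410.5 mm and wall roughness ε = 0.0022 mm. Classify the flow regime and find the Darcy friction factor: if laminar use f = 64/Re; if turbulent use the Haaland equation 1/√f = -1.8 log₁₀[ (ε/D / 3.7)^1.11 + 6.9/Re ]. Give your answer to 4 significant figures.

Re = ρVD/μ = 789.5·2.53·0.4105/0.00105 = 7.809e+05.
Re > 4000 → turbulent. ε/D = 2.2e-06/0.4105 = 5.36e-06; Haaland: 1/√f = -1.8 log₁₀[3.3e-07 + 8.84e-06] = 9.068, so f = 0.01216.

f ≈ 0.01216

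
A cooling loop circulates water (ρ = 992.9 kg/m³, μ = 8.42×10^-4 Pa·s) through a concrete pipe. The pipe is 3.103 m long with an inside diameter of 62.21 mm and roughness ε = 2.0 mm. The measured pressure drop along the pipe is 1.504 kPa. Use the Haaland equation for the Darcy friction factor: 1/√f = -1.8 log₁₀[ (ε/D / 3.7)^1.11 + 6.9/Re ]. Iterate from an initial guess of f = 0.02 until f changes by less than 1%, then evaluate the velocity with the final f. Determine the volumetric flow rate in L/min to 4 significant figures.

Rearranging Darcy-Weisbach: V = √(2·ΔP·D/(f·L·ρ)). With ε/D = 0.002/0.06221 = 0.0321, iterate starting from f = 0.02:
  f = 0.02 → V = √(2·1504·0.06221/(0.02·3.103·992.9)) = 1.743 m/s; Re = ρVD/μ = 1.278e+05; f → 0.05921
  f = 0.05921 → V = 1.013 m/s; Re = 7.43e+04; f → 0.05937
Converged (Δf/f < 1%). With the final f = 0.05937: V = √(2·1504·0.06221/(0.05937·3.103·992.9)) = 1.011 m/s.
Q = V·A = 1.011·(π/4·0.06221²) = 0.003074 m³/s = 184.5 L/min.

Q ≈ 184.5 L/min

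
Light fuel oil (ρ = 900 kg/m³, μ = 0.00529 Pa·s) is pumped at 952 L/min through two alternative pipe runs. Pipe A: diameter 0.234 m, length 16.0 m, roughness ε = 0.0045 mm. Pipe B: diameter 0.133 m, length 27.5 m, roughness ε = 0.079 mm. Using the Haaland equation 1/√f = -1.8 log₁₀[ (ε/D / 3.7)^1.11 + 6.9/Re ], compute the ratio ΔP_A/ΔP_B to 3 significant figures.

Pipe A: V = Q/A = 0.01587/0.04301 = 0.3689 m/s; Re = 1.469e+04; ε/D = 1.92e-05; Haaland → f = 0.02789; ΔP_A = f(L/D)(ρV²/2) = 116.8 Pa.
Pipe B: V = Q/A = 0.01587/0.01389 = 1.142 m/s; Re = 2.584e+04; ε/D = 0.000594; Haaland → f = 0.02543; ΔP_B = f(L/D)(ρV²/2) = 3087 Pa.
ΔP_A/ΔP_B = 116.8/3087 = 0.0378.

ΔP_A/ΔP_B ≈ 0.0378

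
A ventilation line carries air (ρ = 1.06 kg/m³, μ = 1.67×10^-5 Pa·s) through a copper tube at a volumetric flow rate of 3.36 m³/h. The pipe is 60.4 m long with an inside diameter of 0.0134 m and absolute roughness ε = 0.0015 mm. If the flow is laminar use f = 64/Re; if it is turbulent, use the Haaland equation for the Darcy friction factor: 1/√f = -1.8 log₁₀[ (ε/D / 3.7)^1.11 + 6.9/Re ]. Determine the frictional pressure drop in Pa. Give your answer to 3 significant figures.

Q = 3.36 m³/h = 3.36/3600 = 0.0009333 m³/s.
Cross-sectional area A = πD²/4 = π(0.0134)²/4 = 0.000141 m²; mean velocity V = Q/A = 0.0009333/0.000141 = 6.618 m/s.
Reynolds number Re = ρVD/μ = 1.06 · 6.618 · 0.0134 / 1.67e-05 = 5629.
Re > 4000 → turbulent. Relative roughness ε/D = 1.5e-06/0.0134 = 0.000112. Haaland: 1/√f = -1.8 log₁₀[(0.000112/3.7)^1.11 + 6.9/5629] = -1.8 log₁₀[9.63e-06 + 0.00123] = 5.235, so f = 0.03649.
Darcy-Weisbach: ΔP = f(L/D)(ρV²/2) = 0.03649·(60.4/0.0134)·(1.06·6.618²/2) = 0.03649·4507·23.21 = 3819 Pa.

ΔP ≈ 3820 Pa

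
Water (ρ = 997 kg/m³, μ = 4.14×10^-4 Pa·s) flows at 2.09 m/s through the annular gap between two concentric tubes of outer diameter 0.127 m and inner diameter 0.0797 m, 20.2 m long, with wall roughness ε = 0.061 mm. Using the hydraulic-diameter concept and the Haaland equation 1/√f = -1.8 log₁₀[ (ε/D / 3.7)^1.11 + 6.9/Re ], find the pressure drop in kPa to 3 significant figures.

Hydraulic diameter D_h = 4A/P = D_o - D_i = 0.127 - 0.0797 = 0.0473 m.
Re = ρVD_h/μ = 997·2.09·0.0473/0.000414 = 2.381e+05.
ε/D_h = 6.1e-05/0.0473 = 0.00129; Haaland gives 1/√f = -1.8 log₁₀[0.000145+2.9e-05] = 6.766, so f = 0.02184.
ΔP = f(L/D_h)(ρV²/2) = 0.02184·20.2/0.0473·2177 = 2.031e+04 Pa.
ΔP = 20.3 kPa.

ΔP ≈ 20.3 kPa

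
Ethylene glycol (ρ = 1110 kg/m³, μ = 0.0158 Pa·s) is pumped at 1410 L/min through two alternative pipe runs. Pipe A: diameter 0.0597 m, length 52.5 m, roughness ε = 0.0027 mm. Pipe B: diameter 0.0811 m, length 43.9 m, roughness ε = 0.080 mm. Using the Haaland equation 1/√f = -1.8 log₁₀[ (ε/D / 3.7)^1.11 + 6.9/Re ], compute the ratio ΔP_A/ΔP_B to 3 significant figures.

Pipe A: V = Q/A = 0.0235/0.002799 = 8.395 m/s; Re = 3.521e+04; ε/D = 4.52e-05; Haaland → f = 0.02254; ΔP_A = f(L/D)(ρV²/2) = 7.755e+05 Pa.
Pipe B: V = Q/A = 0.0235/0.005166 = 4.549 m/s; Re = 2.592e+04; ε/D = 0.000986; Haaland → f = 0.02628; ΔP_B = f(L/D)(ρV²/2) = 1.634e+05 Pa.
ΔP_A/ΔP_B = 7.755e+05/1.634e+05 = 4.75.

ΔP_A/ΔP_B ≈ 4.75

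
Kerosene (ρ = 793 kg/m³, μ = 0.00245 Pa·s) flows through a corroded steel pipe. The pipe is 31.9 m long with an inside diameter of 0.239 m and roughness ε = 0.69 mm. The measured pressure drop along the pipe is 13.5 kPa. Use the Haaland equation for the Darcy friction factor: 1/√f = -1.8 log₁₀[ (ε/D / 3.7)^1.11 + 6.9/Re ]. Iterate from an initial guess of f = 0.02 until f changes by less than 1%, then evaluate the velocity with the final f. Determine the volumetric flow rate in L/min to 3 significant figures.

Rearranging Darcy-Weisbach: V = √(2·ΔP·D/(f·L·ρ)). With ε/D = 0.00069/0.239 = 0.00289, iterate starting from f = 0.02:
  f = 0.02 → V = √(2·1.35e+04·0.239/(0.02·31.9·793)) = 3.571 m/s; Re = ρVD/μ = 2.763e+05; f → 0.02639
  f = 0.02639 → V = 3.109 m/s; Re = 2.405e+05; f → 0.02645
Converged (Δf/f < 1%). With the final f = 0.02645: V = √(2·1.35e+04·0.239/(0.02645·31.9·793)) = 3.105 m/s.
Q = V·A = 3.105·(π/4·0.239²) = 0.1393 m³/s = 8360 L/min.

Q ≈ 8360 L/min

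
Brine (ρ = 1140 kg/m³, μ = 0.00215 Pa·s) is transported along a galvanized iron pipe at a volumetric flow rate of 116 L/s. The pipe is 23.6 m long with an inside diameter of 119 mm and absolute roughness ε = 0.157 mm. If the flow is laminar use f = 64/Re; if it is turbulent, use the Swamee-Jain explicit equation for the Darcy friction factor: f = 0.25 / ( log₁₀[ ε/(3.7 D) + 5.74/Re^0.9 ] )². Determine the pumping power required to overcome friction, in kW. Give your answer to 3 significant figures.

P ≈ 30.7 kW

Q = 116 L/s = 116/1000 = 0.116 m³/s.
Cross-sectional area A = πD²/4 = π(0.119)²/4 = 0.01112 m²; mean velocity V = Q/A = 0.116/0.01112 = 10.43 m/s.
Reynolds number Re = ρVD/μ = 1140 · 10.43 · 0.119 / 0.00215 = 6.581e+05.
Re > 4000 → turbulent. Relative roughness ε/D = 0.000157/0.119 = 0.00132. Swamee-Jain: f = 0.25/(log₁₀[0.00132/3.7 + 5.74/6.581e+05^0.9])² = 0.25/(log₁₀[0.000357 + 3.33e-05])² = 0.25/(-3.409)² = 0.02151.
Darcy-Weisbach: ΔP = f(L/D)(ρV²/2) = 0.02151·(23.6/0.119)·(1140·10.43²/2) = 0.02151·198.3·6.2e+04 = 2.645e+05 Pa.
Pumping power P = QΔP = 0.116·2.645e+05 = 30680 W = 30.7 kW.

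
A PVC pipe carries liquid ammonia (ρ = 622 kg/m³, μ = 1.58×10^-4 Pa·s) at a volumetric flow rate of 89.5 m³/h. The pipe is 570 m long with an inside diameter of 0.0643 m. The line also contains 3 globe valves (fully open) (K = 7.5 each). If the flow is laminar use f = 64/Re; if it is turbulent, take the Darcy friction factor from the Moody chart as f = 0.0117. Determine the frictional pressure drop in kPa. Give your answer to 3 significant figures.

Q = 89.5 m³/h = 89.5/3600 = 0.02486 m³/s.
Cross-sectional area A = πD²/4 = π(0.0643)²/4 = 0.003247 m²; mean velocity V = Q/A = 0.02486/0.003247 = 7.656 m/s.
Reynolds number Re = ρVD/μ = 622 · 7.656 · 0.0643 / 0.000158 = 1.938e+06.
Re > 4000 → turbulent; use the Moody-chart value f = 0.0117.
Total minor-loss coefficient ΣK = 3·7.5 = 22.5.
ΔP = [f·L/D + ΣK]·(ρV²/2) = [0.0117·570/0.0643 + 22.5]·(622·7.656²/2) = [103.7 + 22.5]·1.823e+04 = 2.301e+06 Pa.
ΔP = 2.301e+06 Pa = 2300 kPa.

ΔP ≈ 2300 kPa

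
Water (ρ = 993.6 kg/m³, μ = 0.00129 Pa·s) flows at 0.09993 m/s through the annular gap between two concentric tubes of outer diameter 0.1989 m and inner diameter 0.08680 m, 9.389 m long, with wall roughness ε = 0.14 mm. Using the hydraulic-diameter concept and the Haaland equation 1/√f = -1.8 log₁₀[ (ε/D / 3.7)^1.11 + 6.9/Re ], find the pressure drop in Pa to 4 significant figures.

Hydraulic diameter D_h = 4A/P = D_o - D_i = 0.1989 - 0.0868 = 0.1121 m.
Re = ρVD_h/μ = 993.6·0.09993·0.1121/0.00129 = 8628.
ε/D_h = 0.00014/0.1121 = 0.00125; Haaland gives 1/√f = -1.8 log₁₀[0.00014+0.0008] = 5.449, so f = 0.03369.
ΔP = f(L/D_h)(ρV²/2) = 0.03369·9.389/0.1121·4.961 = 14 Pa.

ΔP ≈ 14.00 Pa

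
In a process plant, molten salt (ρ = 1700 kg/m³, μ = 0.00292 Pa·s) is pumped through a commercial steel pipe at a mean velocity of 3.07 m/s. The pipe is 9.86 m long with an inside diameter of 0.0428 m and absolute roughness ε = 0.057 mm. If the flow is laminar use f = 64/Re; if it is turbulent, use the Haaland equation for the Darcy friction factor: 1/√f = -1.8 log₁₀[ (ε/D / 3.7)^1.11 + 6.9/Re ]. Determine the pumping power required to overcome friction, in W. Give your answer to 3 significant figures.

Reynolds number Re = ρVD/μ = 1700 · 3.07 · 0.0428 / 0.00292 = 7.65e+04.
Re > 4000 → turbulent. Relative roughness ε/D = 5.7e-05/0.0428 = 0.00133. Haaland: 1/√f = -1.8 log₁₀[(0.00133/3.7)^1.11 + 6.9/7.65e+04] = -1.8 log₁₀[0.00015 + 9.02e-05] = 6.513, so f = 0.02357.
Darcy-Weisbach: ΔP = f(L/D)(ρV²/2) = 0.02357·(9.86/0.0428)·(1700·3.07²/2) = 0.02357·230.4·8011 = 4.35e+04 Pa.
Q = V·A = 3.07·0.001439 = 0.004417 m³/s.
Pumping power P = QΔP = 0.004417·4.35e+04 = 192.1 W = 192 W.

P ≈ 192 W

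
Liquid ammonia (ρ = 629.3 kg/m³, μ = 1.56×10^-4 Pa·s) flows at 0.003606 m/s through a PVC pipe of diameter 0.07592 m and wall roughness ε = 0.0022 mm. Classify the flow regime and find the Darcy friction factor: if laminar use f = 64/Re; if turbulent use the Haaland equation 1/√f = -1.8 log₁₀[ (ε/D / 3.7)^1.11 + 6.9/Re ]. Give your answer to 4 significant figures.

Re = ρVD/μ = 629.3·0.003606·0.07592/0.000156 = 1104.
Re < 2300 → laminar, so f = 64/Re = 0.05795 (roughness is irrelevant in laminar flow).

f ≈ 0.05795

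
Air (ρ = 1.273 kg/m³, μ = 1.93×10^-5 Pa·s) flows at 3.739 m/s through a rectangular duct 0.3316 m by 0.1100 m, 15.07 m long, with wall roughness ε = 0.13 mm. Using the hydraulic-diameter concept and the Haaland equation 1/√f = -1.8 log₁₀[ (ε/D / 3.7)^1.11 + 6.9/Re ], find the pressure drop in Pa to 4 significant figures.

Hydraulic diameter D_h = 4A/P = 4·(0.3316·0.11)/(2·(0.3316+0.11)) = 0.1459/0.8832 = 0.1652 m.
Re = ρVD_h/μ = 1.273·3.739·0.1652/1.93e-05 = 4.074e+04.
ε/D_h = 0.00013/0.1652 = 0.000787; Haaland gives 1/√f = -1.8 log₁₀[8.39e-05+0.000169] = 6.474, so f = 0.02386.
ΔP = f(L/D_h)(ρV²/2) = 0.02386·15.07/0.1652·8.898 = 19.37 Pa.

ΔP ≈ 19.37 Pa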